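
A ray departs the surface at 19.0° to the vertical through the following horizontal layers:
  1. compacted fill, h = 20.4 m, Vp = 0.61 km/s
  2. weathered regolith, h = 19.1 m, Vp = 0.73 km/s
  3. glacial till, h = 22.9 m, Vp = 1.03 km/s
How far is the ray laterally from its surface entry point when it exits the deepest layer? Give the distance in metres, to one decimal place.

30.2 m

Ray parameter p = sin 19.0° / 0.61 km/s = 5.3372e-01 s/km.
Layer 1: θ = 19.00°; offset = 20.4·tan 19.00° = 7.024 m.
Layer 2: sin θ = p·0.73 = 0.3896 → θ = 22.93°; offset = 19.1·tan 22.93° = 8.080 m.
Layer 3: sin θ = p·1.03 = 0.5497 → θ = 33.35°; offset = 22.9·tan 33.35° = 15.070 m.
Σ offsets = 30.175 m.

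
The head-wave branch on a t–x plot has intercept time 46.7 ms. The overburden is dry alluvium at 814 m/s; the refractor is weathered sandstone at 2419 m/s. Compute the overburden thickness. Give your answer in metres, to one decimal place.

20.2 m

h = tᵢ·V₁·V₂ / (2·√(V₂²−V₁²)).
√(V₂²−V₁²) = √(2419² − 814²) = 2277.9 m/s.
h = 0.0467 s × 814 × 2419 / (2 × 2277.9) = 20.18 m.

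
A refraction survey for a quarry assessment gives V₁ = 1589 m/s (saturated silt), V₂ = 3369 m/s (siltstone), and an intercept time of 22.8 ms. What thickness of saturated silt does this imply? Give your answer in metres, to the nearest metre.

θ_c = arcsin(1589/3369) = 28.14°; cos θ_c = 0.8818.
tᵢ = 2h cos θ_c/V₁ ⇒ h = tᵢ·V₁/(2 cos θ_c) = 0.0228·1589/(2·0.8818) = 20.54 m.

21 m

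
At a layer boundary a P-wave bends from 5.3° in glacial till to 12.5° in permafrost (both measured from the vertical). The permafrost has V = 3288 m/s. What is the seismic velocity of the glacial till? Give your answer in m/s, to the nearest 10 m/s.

Snell's law: sin 5.3°/V₁ = sin 12.5°/V₂.
V₁ = V₂·sin 5.3°/sin 12.5° = 3288 × 0.4268 = 1403.23 m/s.

1400 m/s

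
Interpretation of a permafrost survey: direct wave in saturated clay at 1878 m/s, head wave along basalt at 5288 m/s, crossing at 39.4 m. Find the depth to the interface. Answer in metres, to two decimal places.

13.59 m

x_cross = 2h·√((V₂+V₁)/(V₂−V₁)) → h = x_cross / (2·√((V₂+V₁)/(V₂−V₁))).
√((V₂+V₁)/(V₂−V₁)) = √((5288+1878)/(5288−1878)) = 1.4496.
h = 39.4 / (2·1.4496) = 13.59 m.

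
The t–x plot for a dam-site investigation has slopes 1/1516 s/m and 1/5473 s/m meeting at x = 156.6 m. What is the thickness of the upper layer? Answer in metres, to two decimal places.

58.92 m

h = (x_cross/2)·√((V₂−V₁)/(V₂+V₁)).
(V₂−V₁)/(V₂+V₁) = (5473−1516)/(5473+1516) = 0.5662; √ = 0.7524.
h = (156.6/2)·0.7524 = 58.92 m.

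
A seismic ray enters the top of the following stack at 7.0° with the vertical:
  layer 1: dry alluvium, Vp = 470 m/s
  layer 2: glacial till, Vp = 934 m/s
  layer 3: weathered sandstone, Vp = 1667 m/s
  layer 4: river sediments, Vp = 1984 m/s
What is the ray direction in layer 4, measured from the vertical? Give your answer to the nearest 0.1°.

31.0°

Snell's law across each interface conserves sin θ / V, so sin θ_4 = V_4·sin θ₁/V₁.
sin θ_4 = 1984 × sin 7.0° / 470 = 0.5144.
θ_4 = 30.96° from the vertical.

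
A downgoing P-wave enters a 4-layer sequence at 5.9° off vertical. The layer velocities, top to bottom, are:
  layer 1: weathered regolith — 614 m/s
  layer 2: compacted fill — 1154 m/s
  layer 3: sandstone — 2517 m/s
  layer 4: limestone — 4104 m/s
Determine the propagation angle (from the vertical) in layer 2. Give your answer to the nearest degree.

11°

Ray parameter p = sin 5.9° / 614 = 1.6741e-04 s/m.
sin θ_2 = p·V_2 = 1.6741e-04 × 1154 = 0.1932.
θ_2 = arcsin 0.1932 = 11.14°.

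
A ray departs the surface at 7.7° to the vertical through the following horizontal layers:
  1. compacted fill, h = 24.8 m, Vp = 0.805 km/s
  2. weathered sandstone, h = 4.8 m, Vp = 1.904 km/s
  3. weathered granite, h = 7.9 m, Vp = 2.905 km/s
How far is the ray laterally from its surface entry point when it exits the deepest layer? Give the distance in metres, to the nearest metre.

9 m

Apply Snell's law at each interface; in layer i the horizontal offset is hᵢ·tan θᵢ.
Layer 1: θ = 7.70°; offset = 24.8·tan 7.70° = 3.353 m.
Layer 2: sin θ = 1.904·sin 7.7°/0.805 = 0.3169, θ = 18.48°; offset = 4.8·tan 18.48° = 1.604 m.
Layer 3: sin θ = 2.905·sin 7.7°/0.805 = 0.4835, θ = 28.92°; offset = 7.9·tan 28.92° = 4.364 m.
Total horizontal offset = 9.321 m.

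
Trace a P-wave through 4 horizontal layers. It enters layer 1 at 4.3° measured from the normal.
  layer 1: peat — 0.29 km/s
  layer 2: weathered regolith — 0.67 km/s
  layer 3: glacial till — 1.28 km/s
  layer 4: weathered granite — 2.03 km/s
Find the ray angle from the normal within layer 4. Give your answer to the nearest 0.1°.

Ray parameter p = sin 4.3° / 0.29 = 2.5855e-01 s/km.
sin θ_4 = p·V_4 = 2.5855e-01 × 2.03 = 0.5249.
θ_4 = 31.66° from the vertical.

31.7°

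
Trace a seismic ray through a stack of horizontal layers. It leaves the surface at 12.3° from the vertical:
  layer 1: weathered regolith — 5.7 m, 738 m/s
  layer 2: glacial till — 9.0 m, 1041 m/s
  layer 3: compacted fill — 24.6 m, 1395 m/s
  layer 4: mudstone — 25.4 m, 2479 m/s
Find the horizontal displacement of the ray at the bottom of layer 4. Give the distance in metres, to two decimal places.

40.92 m

p = sin θ₁/V₁ = sin 12.3°/738 = 2.8866e-04 s/m is conserved through the stack.
Layer 1: θ = 12.30°; offset = 5.7·tan 12.30° = 1.2428 m.
Layer 2: sin θ = p·1041 = 0.3005 → θ = 17.49°; offset = 9.0·tan 17.49° = 2.8355 m.
Layer 3: sin θ = p·1395 = 0.4027 → θ = 23.75°; offset = 24.6·tan 23.75° = 10.8221 m.
Layer 4: sin θ = p·2479 = 0.7156 → θ = 45.69°; offset = 25.4·tan 45.69° = 26.0204 m.
Σ offsets = 40.9208 m.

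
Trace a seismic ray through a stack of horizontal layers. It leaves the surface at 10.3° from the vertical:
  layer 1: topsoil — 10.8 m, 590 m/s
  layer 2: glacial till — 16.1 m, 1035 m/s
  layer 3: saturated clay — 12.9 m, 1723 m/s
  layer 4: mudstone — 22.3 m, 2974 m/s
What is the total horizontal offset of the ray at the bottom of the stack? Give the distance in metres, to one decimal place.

61.6 m

Ray parameter p = sin 10.3° / 590 m/s = 3.0305e-04 s/m.
Layer 1: θ = 10.30°; offset = 10.8·tan 10.30° = 1.963 m.
Layer 2: sin θ = p·1035 = 0.3137 → θ = 18.28°; offset = 16.1·tan 18.28° = 5.318 m.
Layer 3: sin θ = p·1723 = 0.5222 → θ = 31.48°; offset = 12.9·tan 31.48° = 7.898 m.
Layer 4: sin θ = p·2974 = 0.9013 → θ = 64.33°; offset = 22.3·tan 64.33° = 46.393 m.
Σ offsets = 61.572 m.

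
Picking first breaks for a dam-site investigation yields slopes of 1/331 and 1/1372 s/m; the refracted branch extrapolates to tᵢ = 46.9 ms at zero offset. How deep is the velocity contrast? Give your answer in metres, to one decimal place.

8.0 m

θ_c = arcsin(331/1372) = 13.96°; cos θ_c = 0.9705.
tᵢ = 2h cos θ_c/V₁ ⇒ h = tᵢ·V₁/(2 cos θ_c) = 0.0469·331/(2·0.9705) = 8.00 m.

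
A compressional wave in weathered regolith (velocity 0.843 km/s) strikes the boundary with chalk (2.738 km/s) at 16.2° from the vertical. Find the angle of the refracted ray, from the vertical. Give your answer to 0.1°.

sin θ₁/V₁ = sin θ₂/V₂ ⇒ sin θ₂ = 2.738·sin 16.2°/0.843 = 2.738·0.2790/0.843 = 0.9061.
θ₂ = arcsin 0.9061 = 64.98° from the normal.

65.0°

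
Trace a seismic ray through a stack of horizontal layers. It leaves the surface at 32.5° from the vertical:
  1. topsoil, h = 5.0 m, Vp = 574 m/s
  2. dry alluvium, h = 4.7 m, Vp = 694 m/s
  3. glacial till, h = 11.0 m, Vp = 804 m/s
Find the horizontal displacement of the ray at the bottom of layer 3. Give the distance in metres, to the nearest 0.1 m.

Ray parameter p = sin 32.5° / 574 m/s = 9.3606e-04 s/m.
Layer 1: θ = 32.50°; offset = 5.0·tan 32.50° = 3.185 m.
Layer 2: sin θ = p·694 = 0.6496 → θ = 40.51°; offset = 4.7·tan 40.51° = 4.016 m.
Layer 3: sin θ = p·804 = 0.7526 → θ = 48.82°; offset = 11.0·tan 48.82° = 12.572 m.
Σ offsets = 19.774 m.

19.8 m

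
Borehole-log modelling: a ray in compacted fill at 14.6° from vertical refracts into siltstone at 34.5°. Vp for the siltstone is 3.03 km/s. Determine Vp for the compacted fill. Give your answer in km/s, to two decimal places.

sin 14.6° = 0.2521; sin 34.5° = 0.5664.
V₁ = V₂·(sin θ₁/sin θ₂) = 3.03·(0.2521/0.5664) = 1.35 km/s.

1.35 km/s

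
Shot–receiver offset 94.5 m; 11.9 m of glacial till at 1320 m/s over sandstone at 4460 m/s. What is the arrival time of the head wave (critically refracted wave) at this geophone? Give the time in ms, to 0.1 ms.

38.4 ms

θ_c = arcsin(V₁/V₂) = arcsin(1320/4460) = 17.22°, cos θ_c = 0.9552.
Intercept time tᵢ = 2h cos θ_c / V₁ = 2·11.9·0.9552/1320 = 0.01722 s.
t = x/V₂ + tᵢ = 94.5/4460 + 0.01722 = 0.03841 s.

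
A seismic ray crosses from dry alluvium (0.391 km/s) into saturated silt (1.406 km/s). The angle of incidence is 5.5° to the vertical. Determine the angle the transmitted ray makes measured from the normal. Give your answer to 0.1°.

20.2°

sin θ₁/V₁ = sin θ₂/V₂ ⇒ sin θ₂ = 1.406·sin 5.5°/0.391 = 1.406·0.0958/0.391 = 0.3447.
θ₂ = sin⁻¹(0.3447) = 20.16° (from vertical).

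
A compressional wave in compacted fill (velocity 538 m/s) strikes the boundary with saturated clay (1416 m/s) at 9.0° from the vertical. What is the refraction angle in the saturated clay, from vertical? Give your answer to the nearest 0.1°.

sin θ₁/V₁ = sin θ₂/V₂ ⇒ sin θ₂ = 1416·sin 9.0°/538 = 1416·0.1564/538 = 0.4117.
θ₂ = arcsin 0.4117 = 24.31° from the normal.

24.3°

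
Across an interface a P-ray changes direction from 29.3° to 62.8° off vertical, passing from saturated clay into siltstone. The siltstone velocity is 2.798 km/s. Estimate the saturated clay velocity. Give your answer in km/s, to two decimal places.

Snell's law: sin 29.3°/V₁ = sin 62.8°/V₂.
V₁ = V₂·sin 29.3°/sin 62.8° = 2.798 × 0.5502 = 1.54 km/s.

1.54 km/s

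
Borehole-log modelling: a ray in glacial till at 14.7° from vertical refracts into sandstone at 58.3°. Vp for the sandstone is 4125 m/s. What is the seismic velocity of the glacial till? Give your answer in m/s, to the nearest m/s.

Snell's law: sin 14.7°/V₁ = sin 58.3°/V₂.
V₁ = V₂·sin 14.7°/sin 58.3° = 4125 × 0.2983 = 1230.30 m/s.

1230 m/s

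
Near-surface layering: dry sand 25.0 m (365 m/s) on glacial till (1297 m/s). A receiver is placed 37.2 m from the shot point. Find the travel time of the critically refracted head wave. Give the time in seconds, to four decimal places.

0.1601 s

θ_c = arcsin(V₁/V₂) = arcsin(365/1297) = 16.34°, cos θ_c = 0.9596.
Intercept time tᵢ = 2h cos θ_c / V₁ = 2·25.0·0.9596/365 = 0.13145 s.
t = x/V₂ + tᵢ = 37.2/1297 + 0.13145 = 0.16013 s.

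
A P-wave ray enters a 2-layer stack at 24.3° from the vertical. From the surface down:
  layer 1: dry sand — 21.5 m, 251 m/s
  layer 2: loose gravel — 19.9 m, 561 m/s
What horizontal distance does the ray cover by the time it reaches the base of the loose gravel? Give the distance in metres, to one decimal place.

Ray parameter p = sin 24.3° / 251 m/s = 1.6395e-03 s/m.
Layer 1: θ = 24.30°; offset = 21.5·tan 24.30° = 9.708 m.
Layer 2: sin θ = p·561 = 0.9198 → θ = 66.89°; offset = 19.9·tan 66.89° = 46.634 m.
Σ offsets = 56.342 m.

56.3 m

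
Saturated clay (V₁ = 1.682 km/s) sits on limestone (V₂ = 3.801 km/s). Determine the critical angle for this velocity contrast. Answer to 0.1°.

26.3°

Critical incidence: sin θ_c = V₁/V₂ = 1.682/3.801 = 0.4425.
θ_c = arcsin 0.4425 = 26.26°.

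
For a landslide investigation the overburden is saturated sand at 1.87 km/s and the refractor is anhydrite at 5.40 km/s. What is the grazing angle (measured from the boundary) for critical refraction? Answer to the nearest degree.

70°

Critical incidence: sin θ_c = V₁/V₂ = 1.87/5.40 = 0.3463.
θ_c = arcsin 0.3463 = 20.26°.
Measured from the interface: 90° − 20.26° = 69.74°.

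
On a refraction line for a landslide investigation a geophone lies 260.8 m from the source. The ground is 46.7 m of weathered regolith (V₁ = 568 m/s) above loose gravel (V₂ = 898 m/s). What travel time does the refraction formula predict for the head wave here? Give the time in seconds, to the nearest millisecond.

0.418 s

t = x/V₂ + 2h·√(V₂²−V₁²)/(V₁V₂).
√(V₂²−V₁²) = √(898²−568²) = 695.5 m/s; delay term = 2·46.7·695.5/(568·898) = 0.12736 s.
t = 260.8/898 + 0.12736 = 0.41779 s.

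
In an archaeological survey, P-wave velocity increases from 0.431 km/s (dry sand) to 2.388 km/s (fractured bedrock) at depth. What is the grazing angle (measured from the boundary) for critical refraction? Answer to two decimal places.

Critical incidence: sin θ_c = V₁/V₂ = 0.431/2.388 = 0.1805.
θ_c = arcsin 0.1805 = 10.40°.
Measured from the interface: 90° − 10.40° = 79.60°.

79.60°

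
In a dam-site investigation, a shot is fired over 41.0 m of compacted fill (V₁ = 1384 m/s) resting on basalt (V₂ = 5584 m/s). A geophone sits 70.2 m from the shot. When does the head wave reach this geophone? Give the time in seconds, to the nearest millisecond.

t = x/V₂ + 2h·√(V₂²−V₁²)/(V₁V₂).
√(V₂²−V₁²) = √(5584²−1384²) = 5409.8 m/s; delay term = 2·41.0·5409.8/(1384·5584) = 0.05740 s.
t = 70.2/5584 + 0.05740 = 0.06997 s.

0.070 s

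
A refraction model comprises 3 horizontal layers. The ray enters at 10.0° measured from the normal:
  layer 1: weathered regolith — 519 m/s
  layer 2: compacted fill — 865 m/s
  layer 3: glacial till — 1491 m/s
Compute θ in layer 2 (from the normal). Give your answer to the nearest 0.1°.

16.8°

Snell's law across each interface conserves sin θ / V, so sin θ_2 = V_2·sin θ₁/V₁.
sin θ_2 = 865 × sin 10.0° / 519 = 0.2894.
θ_2 = 16.82° from the vertical.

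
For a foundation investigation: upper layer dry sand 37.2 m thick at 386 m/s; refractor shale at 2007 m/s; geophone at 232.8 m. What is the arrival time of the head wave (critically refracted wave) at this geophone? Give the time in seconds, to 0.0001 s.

0.3051 s

θ_c = arcsin(V₁/V₂) = arcsin(386/2007) = 11.09°, cos θ_c = 0.9813.
Intercept time tᵢ = 2h cos θ_c / V₁ = 2·37.2·0.9813/386 = 0.18915 s.
t = x/V₂ + tᵢ = 232.8/2007 + 0.18915 = 0.30514 s.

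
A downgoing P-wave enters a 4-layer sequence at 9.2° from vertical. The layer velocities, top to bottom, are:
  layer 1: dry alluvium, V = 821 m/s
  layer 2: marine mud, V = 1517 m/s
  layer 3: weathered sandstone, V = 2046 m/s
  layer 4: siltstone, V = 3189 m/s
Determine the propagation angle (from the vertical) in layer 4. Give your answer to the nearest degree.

Snell's law across each interface conserves sin θ / V, so sin θ_4 = V_4·sin θ₁/V₁.
sin θ_4 = 3189 × sin 9.2° / 821 = 0.6210.
θ_4 = arcsin 0.6210 = 38.39°.

38°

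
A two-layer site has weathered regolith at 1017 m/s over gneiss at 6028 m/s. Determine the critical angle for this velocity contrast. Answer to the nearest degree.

Critical incidence: sin θ_c = V₁/V₂ = 1017/6028 = 0.1687.
θ_c = arcsin 0.1687 = 9.71°.

10°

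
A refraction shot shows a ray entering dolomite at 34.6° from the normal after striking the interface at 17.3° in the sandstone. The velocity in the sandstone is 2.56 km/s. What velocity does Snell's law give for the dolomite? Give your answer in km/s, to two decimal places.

4.89 km/s

Snell's law: sin 17.3°/V₁ = sin 34.6°/V₂.
V₂ = V₁·sin 34.6°/sin 17.3° = 2.56 × 1.9095 = 4.89 km/s.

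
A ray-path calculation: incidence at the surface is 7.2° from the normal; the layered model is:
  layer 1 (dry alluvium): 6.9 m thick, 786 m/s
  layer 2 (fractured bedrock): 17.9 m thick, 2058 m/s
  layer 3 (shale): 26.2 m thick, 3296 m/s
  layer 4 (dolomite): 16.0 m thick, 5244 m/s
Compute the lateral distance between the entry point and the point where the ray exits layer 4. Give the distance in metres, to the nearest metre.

Apply Snell's law at each interface; in layer i the horizontal offset is hᵢ·tan θᵢ.
Layer 1: θ = 7.20°; offset = 6.9·tan 7.20° = 0.872 m.
Layer 2: sin θ = 2058·sin 7.2°/786 = 0.3282, θ = 19.16°; offset = 17.9·tan 19.16° = 6.218 m.
Layer 3: sin θ = 3296·sin 7.2°/786 = 0.5256, θ = 31.71°; offset = 26.2·tan 31.71° = 16.186 m.
Layer 4: sin θ = 5244·sin 7.2°/786 = 0.8362, θ = 56.74°; offset = 16.0·tan 56.74° = 24.395 m.
Summing the layer offsets gives 47.671 m.

48 m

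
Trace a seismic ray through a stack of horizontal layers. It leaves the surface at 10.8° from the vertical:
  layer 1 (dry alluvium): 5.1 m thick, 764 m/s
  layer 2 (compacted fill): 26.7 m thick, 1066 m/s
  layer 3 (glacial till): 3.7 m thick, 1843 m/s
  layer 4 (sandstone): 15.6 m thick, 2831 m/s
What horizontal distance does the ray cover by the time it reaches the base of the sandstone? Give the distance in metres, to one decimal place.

25.1 m

Apply Snell's law at each interface; in layer i the horizontal offset is hᵢ·tan θᵢ.
Layer 1: θ = 10.80°; offset = 5.1·tan 10.80° = 0.973 m.
Layer 2: sin θ = 1066·sin 10.8°/764 = 0.2615, θ = 15.16°; offset = 26.7·tan 15.16° = 7.232 m.
Layer 3: sin θ = 1843·sin 10.8°/764 = 0.4520, θ = 26.87°; offset = 3.7·tan 26.87° = 1.875 m.
Layer 4: sin θ = 2831·sin 10.8°/764 = 0.6943, θ = 43.97°; offset = 15.6·tan 43.97° = 15.051 m.
Summing the layer offsets gives 25.132 m.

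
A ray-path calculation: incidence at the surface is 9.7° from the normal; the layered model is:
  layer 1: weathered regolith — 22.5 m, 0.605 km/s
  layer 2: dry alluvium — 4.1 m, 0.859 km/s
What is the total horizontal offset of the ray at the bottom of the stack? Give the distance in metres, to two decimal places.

Ray parameter p = sin 9.7° / 0.605 km/s = 2.7849e-01 s/km.
Layer 1: θ = 9.70°; offset = 22.5·tan 9.70° = 3.8460 m.
Layer 2: sin θ = p·0.859 = 0.2392 → θ = 13.84°; offset = 4.1·tan 13.84° = 1.0102 m.
Σ offsets = 4.8562 m.

4.86 m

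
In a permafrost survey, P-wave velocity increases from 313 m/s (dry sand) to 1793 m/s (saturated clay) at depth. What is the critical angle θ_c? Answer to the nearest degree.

10°

Critical incidence: sin θ_c = V₁/V₂ = 313/1793 = 0.1746.
θ_c = arcsin 0.1746 = 10.05°.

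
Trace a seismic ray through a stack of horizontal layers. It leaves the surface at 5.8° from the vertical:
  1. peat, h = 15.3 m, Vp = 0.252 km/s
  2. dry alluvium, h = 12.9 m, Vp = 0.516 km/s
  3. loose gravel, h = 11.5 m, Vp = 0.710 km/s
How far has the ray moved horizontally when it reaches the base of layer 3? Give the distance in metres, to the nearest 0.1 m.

Apply Snell's law at each interface; in layer i the horizontal offset is hᵢ·tan θᵢ.
Layer 1: θ = 5.80°; offset = 15.3·tan 5.80° = 1.554 m.
Layer 2: sin θ = 0.516·sin 5.8°/0.252 = 0.2069, θ = 11.94°; offset = 12.9·tan 11.94° = 2.728 m.
Layer 3: sin θ = 0.710·sin 5.8°/0.252 = 0.2847, θ = 16.54°; offset = 11.5·tan 16.54° = 3.416 m.
Summing the layer offsets gives 7.698 m.

7.7 m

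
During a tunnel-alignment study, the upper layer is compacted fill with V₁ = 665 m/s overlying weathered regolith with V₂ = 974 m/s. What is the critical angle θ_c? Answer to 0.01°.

At critical incidence the refracted ray runs along the interface (θ₂ = 90°), so sin θ_c = V₁/V₂.
θ_c = arcsin(665/974) = arcsin 0.6828 = 43.06°.

43.06°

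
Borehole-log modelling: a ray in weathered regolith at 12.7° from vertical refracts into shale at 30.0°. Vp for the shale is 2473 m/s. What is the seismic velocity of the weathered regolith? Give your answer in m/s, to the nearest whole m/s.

Snell's law: sin 12.7°/V₁ = sin 30.0°/V₂.
V₁ = V₂·sin 12.7°/sin 30.0° = 2473 × 0.4397 = 1087.36 m/s.

1087 m/s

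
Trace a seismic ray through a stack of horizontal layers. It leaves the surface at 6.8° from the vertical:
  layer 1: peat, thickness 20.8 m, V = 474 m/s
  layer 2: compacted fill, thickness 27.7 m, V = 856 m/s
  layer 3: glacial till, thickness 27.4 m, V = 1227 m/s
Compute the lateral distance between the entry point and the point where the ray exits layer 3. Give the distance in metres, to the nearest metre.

17 m

p = sin θ₁/V₁ = sin 6.8°/474 = 2.4980e-04 s/m is conserved through the stack.
Layer 1: θ = 6.80°; offset = 20.8·tan 6.80° = 2.480 m.
Layer 2: sin θ = p·856 = 0.2138 → θ = 12.35°; offset = 27.7·tan 12.35° = 6.063 m.
Layer 3: sin θ = p·1227 = 0.3065 → θ = 17.85°; offset = 27.4·tan 17.85° = 8.823 m.
Total horizontal offset = 17.366 m.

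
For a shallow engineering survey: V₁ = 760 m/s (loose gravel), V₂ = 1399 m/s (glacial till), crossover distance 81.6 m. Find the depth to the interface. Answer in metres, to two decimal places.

x_cross = 2h·√((V₂+V₁)/(V₂−V₁)) → h = x_cross / (2·√((V₂+V₁)/(V₂−V₁))).
√((V₂+V₁)/(V₂−V₁)) = √((1399+760)/(1399−760)) = 1.8381.
h = 81.6 / (2·1.8381) = 22.20 m.

22.20 m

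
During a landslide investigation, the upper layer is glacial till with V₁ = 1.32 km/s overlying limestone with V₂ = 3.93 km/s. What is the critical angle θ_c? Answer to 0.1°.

19.6°

Critical incidence: sin θ_c = V₁/V₂ = 1.32/3.93 = 0.3359.
θ_c = arcsin 0.3359 = 19.63°.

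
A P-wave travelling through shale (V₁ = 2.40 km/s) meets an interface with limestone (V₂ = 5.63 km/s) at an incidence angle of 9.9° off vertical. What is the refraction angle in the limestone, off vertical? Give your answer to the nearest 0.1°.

Snell's law: sin θ₂ = (V₂/V₁)·sin θ₁ = (5.63/2.40)·sin 9.9° = 0.4033.
θ₂ = sin⁻¹(0.4033) = 23.79° (from vertical).

23.8°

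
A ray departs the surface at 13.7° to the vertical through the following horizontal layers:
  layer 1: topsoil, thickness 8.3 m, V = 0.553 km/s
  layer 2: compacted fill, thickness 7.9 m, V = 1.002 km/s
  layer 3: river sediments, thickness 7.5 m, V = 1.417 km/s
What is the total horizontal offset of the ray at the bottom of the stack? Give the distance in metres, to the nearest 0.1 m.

11.5 m

Ray parameter p = sin 13.7° / 0.553 km/s = 4.2828e-01 s/km.
Layer 1: θ = 13.70°; offset = 8.3·tan 13.70° = 2.023 m.
Layer 2: sin θ = p·1.002 = 0.4291 → θ = 25.41°; offset = 7.9·tan 25.41° = 3.753 m.
Layer 3: sin θ = p·1.417 = 0.6069 → θ = 37.36°; offset = 7.5·tan 37.36° = 5.727 m.
Total horizontal offset = 11.503 m.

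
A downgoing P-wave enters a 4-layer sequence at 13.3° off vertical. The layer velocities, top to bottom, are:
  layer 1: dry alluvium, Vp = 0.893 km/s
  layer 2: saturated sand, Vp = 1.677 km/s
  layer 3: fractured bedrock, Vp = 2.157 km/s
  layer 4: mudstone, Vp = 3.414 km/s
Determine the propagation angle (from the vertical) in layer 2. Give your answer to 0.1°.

25.6°

Snell's law across each interface conserves sin θ / V, so sin θ_2 = V_2·sin θ₁/V₁.
sin θ_2 = 1.677 × sin 13.3° / 0.893 = 0.4320.
θ_2 = arcsin 0.4320 = 25.60°.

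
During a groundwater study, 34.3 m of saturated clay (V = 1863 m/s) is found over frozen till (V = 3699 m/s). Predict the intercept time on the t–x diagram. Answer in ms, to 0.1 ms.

tᵢ = 2h·√(V₂²−V₁²)/(V₁V₂).
√(V₂²−V₁²) = √(3699²−1863²) = 3195.6 m/s.
tᵢ = 2·34.3·3195.6/(1863·3699) = 0.03181 s.

31.8 ms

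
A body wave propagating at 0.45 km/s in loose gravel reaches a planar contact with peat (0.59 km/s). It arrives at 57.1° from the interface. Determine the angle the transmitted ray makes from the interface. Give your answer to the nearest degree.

45°

Convert to the normal: θ₁ = 90° − 57.1° = 32.9°.
sin θ₁/V₁ = sin θ₂/V₂ ⇒ sin θ₂ = 0.59·sin 32.9°/0.45 = 0.59·0.5432/0.45 = 0.7122.
θ₂ = arcsin 0.7122 = 45.41° from the normal.
From the interface: 90° − 45.41° = 44.59°.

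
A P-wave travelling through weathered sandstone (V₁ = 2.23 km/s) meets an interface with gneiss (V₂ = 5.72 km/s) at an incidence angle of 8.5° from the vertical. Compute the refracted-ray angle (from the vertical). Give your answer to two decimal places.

sin θ₁/V₁ = sin θ₂/V₂ ⇒ sin θ₂ = 5.72·sin 8.5°/2.23 = 5.72·0.1478/2.23 = 0.3791.
θ₂ = arcsin 0.3791 = 22.28° from the normal.

22.28°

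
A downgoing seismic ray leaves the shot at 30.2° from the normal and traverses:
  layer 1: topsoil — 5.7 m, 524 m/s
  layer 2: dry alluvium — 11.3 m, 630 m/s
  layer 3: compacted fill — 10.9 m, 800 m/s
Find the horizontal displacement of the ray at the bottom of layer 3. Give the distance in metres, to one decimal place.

25.0 m

p = sin θ₁/V₁ = sin 30.2°/524 = 9.5996e-04 s/m is conserved through the stack.
Layer 1: θ = 30.20°; offset = 5.7·tan 30.20° = 3.317 m.
Layer 2: sin θ = p·630 = 0.6048 → θ = 37.21°; offset = 11.3·tan 37.21° = 8.581 m.
Layer 3: sin θ = p·800 = 0.7680 → θ = 50.17°; offset = 10.9·tan 50.17° = 13.070 m.
Σ offsets = 24.968 m.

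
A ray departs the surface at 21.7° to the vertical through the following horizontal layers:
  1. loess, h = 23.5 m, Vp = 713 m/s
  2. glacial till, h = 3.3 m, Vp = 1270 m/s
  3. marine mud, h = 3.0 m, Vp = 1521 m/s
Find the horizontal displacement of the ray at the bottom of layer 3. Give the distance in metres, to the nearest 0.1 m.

16.1 m

p = sin θ₁/V₁ = sin 21.7°/713 = 5.1858e-04 s/m is conserved through the stack.
Layer 1: θ = 21.70°; offset = 23.5·tan 21.70° = 9.352 m.
Layer 2: sin θ = p·1270 = 0.6586 → θ = 41.19°; offset = 3.3·tan 41.19° = 2.888 m.
Layer 3: sin θ = p·1521 = 0.7888 → θ = 52.07°; offset = 3.0·tan 52.07° = 3.849 m.
Σ offsets = 16.089 m.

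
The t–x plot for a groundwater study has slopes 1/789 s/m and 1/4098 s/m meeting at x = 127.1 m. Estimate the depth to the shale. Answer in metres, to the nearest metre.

h = (x_cross/2)·√((V₂−V₁)/(V₂+V₁)).
(V₂−V₁)/(V₂+V₁) = (4098−789)/(4098+789) = 0.6771; √ = 0.8229.
h = (127.1/2)·0.8229 = 52.29 m.

52 m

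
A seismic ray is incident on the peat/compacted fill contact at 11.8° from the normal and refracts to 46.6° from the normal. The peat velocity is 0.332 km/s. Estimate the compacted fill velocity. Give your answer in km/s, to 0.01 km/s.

sin 11.8° = 0.2045; sin 46.6° = 0.7266.
V₂ = V₁·(sin θ₂/sin θ₁) = 0.332·(0.7266/0.2045) = 1.18 km/s.

1.18 km/s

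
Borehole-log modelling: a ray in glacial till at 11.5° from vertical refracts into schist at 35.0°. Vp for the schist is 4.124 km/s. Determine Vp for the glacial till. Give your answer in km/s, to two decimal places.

Snell's law: sin 11.5°/V₁ = sin 35.0°/V₂.
V₁ = V₂·sin 11.5°/sin 35.0° = 4.124 × 0.3476 = 1.43 km/s.

1.43 km/s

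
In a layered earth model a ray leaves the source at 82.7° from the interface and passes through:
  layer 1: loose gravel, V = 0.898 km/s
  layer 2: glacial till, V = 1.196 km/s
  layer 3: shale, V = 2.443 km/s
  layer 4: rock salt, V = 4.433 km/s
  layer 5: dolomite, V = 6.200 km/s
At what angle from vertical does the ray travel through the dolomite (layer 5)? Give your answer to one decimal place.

61.3°

From the normal: θ₁ = 90° − 82.7° = 7.3°.
Snell's law across each interface conserves sin θ / V, so sin θ_5 = V_5·sin θ₁/V₁.
sin θ_5 = 6.200 × sin 7.3° / 0.898 = 0.8773.
θ_5 = 61.32° from the vertical.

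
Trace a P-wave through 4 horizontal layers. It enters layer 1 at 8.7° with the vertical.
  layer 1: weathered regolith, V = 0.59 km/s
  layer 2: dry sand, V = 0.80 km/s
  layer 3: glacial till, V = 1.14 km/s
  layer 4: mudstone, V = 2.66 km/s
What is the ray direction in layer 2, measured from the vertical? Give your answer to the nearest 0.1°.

Ray parameter p = sin 8.7° / 0.59 = 2.5637e-01 s/km.
sin θ_2 = p·V_2 = 2.5637e-01 × 0.80 = 0.2051.
θ_2 = arcsin 0.2051 = 11.84°.

11.8°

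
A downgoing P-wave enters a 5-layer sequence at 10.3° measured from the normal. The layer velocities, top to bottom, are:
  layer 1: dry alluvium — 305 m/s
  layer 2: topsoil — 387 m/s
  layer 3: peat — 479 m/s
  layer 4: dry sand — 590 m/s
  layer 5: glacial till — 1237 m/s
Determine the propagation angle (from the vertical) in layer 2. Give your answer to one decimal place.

Ray parameter p = sin 10.3° / 305 = 5.8624e-04 s/m.
sin θ_2 = p·V_2 = 5.8624e-04 × 387 = 0.2269.
θ_2 = 13.11° from the vertical.

13.1°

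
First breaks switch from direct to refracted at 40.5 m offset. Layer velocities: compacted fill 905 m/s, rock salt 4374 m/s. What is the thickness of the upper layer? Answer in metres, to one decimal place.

h = (x_cross/2)·√((V₂−V₁)/(V₂+V₁)).
(V₂−V₁)/(V₂+V₁) = (4374−905)/(4374+905) = 0.6571; √ = 0.8106.
h = (40.5/2)·0.8106 = 16.42 m.

16.4 m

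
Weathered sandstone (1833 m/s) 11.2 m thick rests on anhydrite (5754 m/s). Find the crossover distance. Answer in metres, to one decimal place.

θ_c = arcsin(1833/5754) = 18.58°, so cos θ_c = 0.9479 and tᵢ = 2h cos θ_c/V₁ = 0.0116 s.
At crossover x/V₁ = x/V₂ + tᵢ ⇒ x = tᵢ/(1/V₁ − 1/V₂) = 0.01158/(5.4555e-04 − 1.7379e-04) = 31.16 m.

31.2 m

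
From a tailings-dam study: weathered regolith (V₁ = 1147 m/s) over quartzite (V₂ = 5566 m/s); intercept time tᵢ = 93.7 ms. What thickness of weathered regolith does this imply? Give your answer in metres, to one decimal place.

54.9 m

h = tᵢ·V₁·V₂ / (2·√(V₂²−V₁²)).
√(V₂²−V₁²) = √(5566² − 1147²) = 5446.5 m/s.
h = 0.0937 s × 1147 × 5566 / (2 × 5446.5) = 54.92 m.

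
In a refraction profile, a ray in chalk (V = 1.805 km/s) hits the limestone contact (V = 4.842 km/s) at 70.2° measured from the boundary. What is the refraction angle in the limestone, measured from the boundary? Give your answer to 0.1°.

24.7°

Convert to the normal: θ₁ = 90° − 70.2° = 19.8°.
sin θ₁/V₁ = sin θ₂/V₂ ⇒ sin θ₂ = 4.842·sin 19.8°/1.805 = 4.842·0.3387/1.805 = 0.9087.
θ₂ = sin⁻¹(0.9087) = 65.32° (from vertical).
From the interface: 90° − 65.32° = 24.68°.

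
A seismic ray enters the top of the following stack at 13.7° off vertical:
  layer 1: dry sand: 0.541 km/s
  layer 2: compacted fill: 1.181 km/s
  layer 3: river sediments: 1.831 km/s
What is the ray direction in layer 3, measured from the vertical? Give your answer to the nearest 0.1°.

53.3°

Ray parameter p = sin 13.7° / 0.541 = 4.3778e-01 s/km.
sin θ_3 = p·V_3 = 4.3778e-01 × 1.831 = 0.8016.
θ_3 = 53.28° from the vertical.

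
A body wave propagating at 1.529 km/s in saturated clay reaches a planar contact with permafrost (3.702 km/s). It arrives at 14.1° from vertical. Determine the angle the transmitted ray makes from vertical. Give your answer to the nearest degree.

36°

Snell's law: sin θ₂ = (V₂/V₁)·sin θ₁ = (3.702/1.529)·sin 14.1° = 0.5898.
θ₂ = arcsin 0.5898 = 36.15° from the normal.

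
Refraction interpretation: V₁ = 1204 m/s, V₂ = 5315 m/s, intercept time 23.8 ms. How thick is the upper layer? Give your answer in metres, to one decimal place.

14.7 m

h = tᵢ·V₁·V₂ / (2·√(V₂²−V₁²)).
√(V₂²−V₁²) = √(5315² − 1204²) = 5176.8 m/s.
h = 0.0238 s × 1204 × 5315 / (2 × 5176.8) = 14.71 m.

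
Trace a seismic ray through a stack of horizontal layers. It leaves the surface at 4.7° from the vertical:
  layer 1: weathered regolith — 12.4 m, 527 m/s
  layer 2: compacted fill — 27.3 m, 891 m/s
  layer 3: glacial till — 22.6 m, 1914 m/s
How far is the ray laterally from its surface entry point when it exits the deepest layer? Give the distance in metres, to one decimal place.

p = sin θ₁/V₁ = sin 4.7°/527 = 1.5548e-04 s/m is conserved through the stack.
Layer 1: θ = 4.70°; offset = 12.4·tan 4.70° = 1.019 m.
Layer 2: sin θ = p·891 = 0.1385 → θ = 7.96°; offset = 27.3·tan 7.96° = 3.819 m.
Layer 3: sin θ = p·1914 = 0.2976 → θ = 17.31°; offset = 22.6·tan 17.31° = 7.045 m.
Total horizontal offset = 11.883 m.

11.9 m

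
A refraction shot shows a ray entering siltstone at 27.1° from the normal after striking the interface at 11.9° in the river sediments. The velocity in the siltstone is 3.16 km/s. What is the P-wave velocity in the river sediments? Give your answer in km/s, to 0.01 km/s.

sin 11.9° = 0.2062; sin 27.1° = 0.4555.
V₁ = V₂·(sin θ₁/sin θ₂) = 3.16·(0.2062/0.4555) = 1.43 km/s.

1.43 km/s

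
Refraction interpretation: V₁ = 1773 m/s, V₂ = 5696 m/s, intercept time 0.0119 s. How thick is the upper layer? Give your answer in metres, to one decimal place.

11.1 m

h = tᵢ·V₁·V₂ / (2·√(V₂²−V₁²)).
√(V₂²−V₁²) = √(5696² − 1773²) = 5413.0 m/s.
h = 0.0119 s × 1773 × 5696 / (2 × 5413.0) = 11.10 m.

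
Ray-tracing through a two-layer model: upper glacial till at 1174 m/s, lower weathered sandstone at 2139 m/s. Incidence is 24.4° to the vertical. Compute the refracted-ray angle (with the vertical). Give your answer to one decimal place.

48.8°

Snell's law: sin θ₂ = (V₂/V₁)·sin θ₁ = (2139/1174)·sin 24.4° = 0.7527.
θ₂ = sin⁻¹(0.7527) = 48.82° (from vertical).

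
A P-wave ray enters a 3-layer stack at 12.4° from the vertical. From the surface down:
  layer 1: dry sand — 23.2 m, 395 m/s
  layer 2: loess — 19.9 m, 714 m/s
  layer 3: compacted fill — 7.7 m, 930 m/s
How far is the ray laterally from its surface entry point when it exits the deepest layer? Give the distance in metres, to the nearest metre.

18 m

p = sin θ₁/V₁ = sin 12.4°/395 = 5.4363e-04 s/m is conserved through the stack.
Layer 1: θ = 12.40°; offset = 23.2·tan 12.40° = 5.101 m.
Layer 2: sin θ = p·714 = 0.3882 → θ = 22.84°; offset = 19.9·tan 22.84° = 8.381 m.
Layer 3: sin θ = p·930 = 0.5056 → θ = 30.37°; offset = 7.7·tan 30.37° = 4.512 m.
Summing the layer offsets gives 17.994 m.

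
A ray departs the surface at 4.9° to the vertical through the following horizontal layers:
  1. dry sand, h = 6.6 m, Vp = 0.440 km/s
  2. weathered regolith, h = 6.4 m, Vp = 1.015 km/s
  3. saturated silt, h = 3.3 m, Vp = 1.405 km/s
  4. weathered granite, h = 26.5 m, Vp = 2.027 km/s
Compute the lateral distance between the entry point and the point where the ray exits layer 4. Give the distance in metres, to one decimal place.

p = sin θ₁/V₁ = sin 4.9°/0.440 = 1.9413e-01 s/km is conserved through the stack.
Layer 1: θ = 4.90°; offset = 6.6·tan 4.90° = 0.566 m.
Layer 2: sin θ = p·1.015 = 0.1970 → θ = 11.36°; offset = 6.4·tan 11.36° = 1.286 m.
Layer 3: sin θ = p·1.405 = 0.2728 → θ = 15.83°; offset = 3.3·tan 15.83° = 0.936 m.
Layer 4: sin θ = p·2.027 = 0.3935 → θ = 23.17°; offset = 26.5·tan 23.17° = 11.343 m.
Σ offsets = 14.130 m.

14.1 m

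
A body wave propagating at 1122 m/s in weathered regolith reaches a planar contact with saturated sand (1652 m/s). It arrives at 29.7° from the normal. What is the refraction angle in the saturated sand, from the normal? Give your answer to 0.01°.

Snell's law: sin θ₂ = (V₂/V₁)·sin θ₁ = (1652/1122)·sin 29.7° = 0.7295.
θ₂ = sin⁻¹(0.7295) = 46.84° (from vertical).

46.84°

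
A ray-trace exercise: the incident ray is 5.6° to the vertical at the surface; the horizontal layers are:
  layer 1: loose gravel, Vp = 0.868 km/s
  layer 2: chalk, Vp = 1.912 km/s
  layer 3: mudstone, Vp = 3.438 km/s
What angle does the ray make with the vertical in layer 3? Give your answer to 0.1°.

Ray parameter p = sin 5.6° / 0.868 = 1.1242e-01 s/km.
sin θ_3 = p·V_3 = 1.1242e-01 × 3.438 = 0.3865.
θ_3 = 22.74° from the vertical.

22.7°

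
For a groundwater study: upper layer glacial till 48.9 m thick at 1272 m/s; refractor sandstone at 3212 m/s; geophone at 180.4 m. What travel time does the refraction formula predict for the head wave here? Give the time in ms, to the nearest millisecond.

t = x/V₂ + 2h·√(V₂²−V₁²)/(V₁V₂).
√(V₂²−V₁²) = √(3212²−1272²) = 2949.4 m/s; delay term = 2·48.9·2949.4/(1272·3212) = 0.07060 s.
t = 180.4/3212 + 0.07060 = 0.12677 s.

127 ms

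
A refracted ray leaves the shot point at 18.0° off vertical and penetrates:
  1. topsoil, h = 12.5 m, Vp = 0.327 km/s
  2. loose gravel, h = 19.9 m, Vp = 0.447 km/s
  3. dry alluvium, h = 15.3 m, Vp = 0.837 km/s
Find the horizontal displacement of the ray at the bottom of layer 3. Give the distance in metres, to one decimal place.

p = sin θ₁/V₁ = sin 18.0°/0.327 = 9.4501e-01 s/km is conserved through the stack.
Layer 1: θ = 18.00°; offset = 12.5·tan 18.00° = 4.061 m.
Layer 2: sin θ = p·0.447 = 0.4224 → θ = 24.99°; offset = 19.9·tan 24.99° = 9.274 m.
Layer 3: sin θ = p·0.837 = 0.7910 → θ = 52.28°; offset = 15.3·tan 52.28° = 19.779 m.
Summing the layer offsets gives 33.115 m.

33.1 m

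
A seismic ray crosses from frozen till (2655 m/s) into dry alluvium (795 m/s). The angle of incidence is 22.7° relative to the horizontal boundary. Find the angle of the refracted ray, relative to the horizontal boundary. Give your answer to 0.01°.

73.96°

Angle from the normal: 90° − 22.7° = 67.3°.
sin θ₁/V₁ = sin θ₂/V₂ ⇒ sin θ₂ = 795·sin 67.3°/2655 = 795·0.9225/2655 = 0.2762.
θ₂ = arcsin 0.2762 = 16.04° from the normal.
From the interface: 90° − 16.04° = 73.96°.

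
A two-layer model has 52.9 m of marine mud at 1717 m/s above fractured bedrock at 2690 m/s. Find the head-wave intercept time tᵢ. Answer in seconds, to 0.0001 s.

0.0474 s

θ_c = arcsin(V₁/V₂) = arcsin(1717/2690) = 39.66°; cos θ_c = 0.7698.
tᵢ = 2h·cos θ_c / V₁ = 2·52.9·0.7698 / 1717 = 0.04743 s.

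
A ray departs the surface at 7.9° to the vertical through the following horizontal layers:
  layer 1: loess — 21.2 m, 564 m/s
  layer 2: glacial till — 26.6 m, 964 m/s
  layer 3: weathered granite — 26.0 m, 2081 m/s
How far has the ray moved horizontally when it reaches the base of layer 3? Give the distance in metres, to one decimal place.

p = sin θ₁/V₁ = sin 7.9°/564 = 2.4370e-04 s/m is conserved through the stack.
Layer 1: θ = 7.90°; offset = 21.2·tan 7.90° = 2.942 m.
Layer 2: sin θ = p·964 = 0.2349 → θ = 13.59°; offset = 26.6·tan 13.59° = 6.429 m.
Layer 3: sin θ = p·2081 = 0.5071 → θ = 30.47°; offset = 26.0·tan 30.47° = 15.299 m.
Summing the layer offsets gives 24.669 m.

24.7 m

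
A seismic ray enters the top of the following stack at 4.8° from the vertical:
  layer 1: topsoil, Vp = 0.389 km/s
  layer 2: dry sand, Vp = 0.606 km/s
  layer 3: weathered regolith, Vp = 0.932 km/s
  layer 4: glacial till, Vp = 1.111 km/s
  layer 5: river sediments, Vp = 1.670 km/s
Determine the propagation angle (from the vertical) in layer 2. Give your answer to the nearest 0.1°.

7.5°

Ray parameter p = sin 4.8° / 0.389 = 2.1511e-01 s/km.
sin θ_2 = p·V_2 = 2.1511e-01 × 0.606 = 0.1304.
θ_2 = 7.49° from the vertical.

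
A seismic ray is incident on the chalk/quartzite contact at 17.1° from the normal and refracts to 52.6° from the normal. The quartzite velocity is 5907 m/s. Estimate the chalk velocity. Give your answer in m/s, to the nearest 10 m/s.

Snell's law: sin 17.1°/V₁ = sin 52.6°/V₂.
V₁ = V₂·sin 17.1°/sin 52.6° = 5907 × 0.3701 = 2186.38 m/s.

2190 m/s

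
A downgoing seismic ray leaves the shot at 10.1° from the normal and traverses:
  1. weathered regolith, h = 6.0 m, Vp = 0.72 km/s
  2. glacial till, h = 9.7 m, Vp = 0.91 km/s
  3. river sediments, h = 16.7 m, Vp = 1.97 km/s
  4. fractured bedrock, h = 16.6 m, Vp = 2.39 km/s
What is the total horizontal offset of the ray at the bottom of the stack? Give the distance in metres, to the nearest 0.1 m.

Apply Snell's law at each interface; in layer i the horizontal offset is hᵢ·tan θᵢ.
Layer 1: θ = 10.10°; offset = 6.0·tan 10.10° = 1.069 m.
Layer 2: sin θ = 0.91·sin 10.1°/0.72 = 0.2216, θ = 12.81°; offset = 9.7·tan 12.81° = 2.205 m.
Layer 3: sin θ = 1.97·sin 10.1°/0.72 = 0.4798, θ = 28.67°; offset = 16.7·tan 28.67° = 9.133 m.
Layer 4: sin θ = 2.39·sin 10.1°/0.72 = 0.5821, θ = 35.60°; offset = 16.6·tan 35.60° = 11.884 m.
Total horizontal offset = 24.291 m.

24.3 m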